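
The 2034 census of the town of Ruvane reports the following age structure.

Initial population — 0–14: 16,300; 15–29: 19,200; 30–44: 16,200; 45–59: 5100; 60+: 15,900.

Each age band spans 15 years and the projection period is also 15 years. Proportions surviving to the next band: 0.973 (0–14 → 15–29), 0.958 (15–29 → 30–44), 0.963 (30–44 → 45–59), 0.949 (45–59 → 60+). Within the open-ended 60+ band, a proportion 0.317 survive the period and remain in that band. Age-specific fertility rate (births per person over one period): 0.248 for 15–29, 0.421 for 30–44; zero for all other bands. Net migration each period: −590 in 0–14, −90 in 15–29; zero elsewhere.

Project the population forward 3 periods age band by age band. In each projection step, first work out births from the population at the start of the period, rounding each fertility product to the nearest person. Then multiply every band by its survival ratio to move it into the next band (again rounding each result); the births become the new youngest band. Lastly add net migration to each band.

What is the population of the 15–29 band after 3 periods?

10676

Period 1.
Births: 19200 × 0.248 = 4762, 16200 × 0.421 = 6820 ⇒ total 11582
15–29: 16300 × 0.973 = 15860
30–44: 19200 × 0.958 = 18394
45–59: 16200 × 0.963 = 15601
60+: 5100 × 0.949 + 15900 × 0.317 = 4840 + 5040 = 9880
Net migration: 0–14 − 590 → 10992; 15–29 − 90 → 15770
Population now: 0–14=10992, 15–29=15770, 30–44=18394, 45–59=15601, 60+=9880
Period 2.
Births: 15770 × 0.248 = 3911, 18394 × 0.421 = 7744 ⇒ total 11655
15–29: 10992 × 0.973 = 10695
30–44: 15770 × 0.958 = 15108
45–59: 18394 × 0.963 = 17713
60+: 15601 × 0.949 + 9880 × 0.317 = 14805 + 3132 = 17937
Net migration: 0–14 − 590 → 11065; 15–29 − 90 → 10605
Population now: 0–14=11065, 15–29=10605, 30–44=15108, 45–59=17713, 60+=17937
Period 3.
Births: 10605 × 0.248 = 2630, 15108 × 0.421 = 6360 ⇒ total 8990
15–29: 11065 × 0.973 = 10766
30–44: 10605 × 0.958 = 10160
45–59: 15108 × 0.963 = 14549
60+: 17713 × 0.949 + 17937 × 0.317 = 16810 + 5686 = 22496
Net migration: 0–14 − 590 → 8400; 15–29 − 90 → 10676
Population now: 0–14=8400, 15–29=10676, 30–44=10160, 45–59=14549, 60+=22496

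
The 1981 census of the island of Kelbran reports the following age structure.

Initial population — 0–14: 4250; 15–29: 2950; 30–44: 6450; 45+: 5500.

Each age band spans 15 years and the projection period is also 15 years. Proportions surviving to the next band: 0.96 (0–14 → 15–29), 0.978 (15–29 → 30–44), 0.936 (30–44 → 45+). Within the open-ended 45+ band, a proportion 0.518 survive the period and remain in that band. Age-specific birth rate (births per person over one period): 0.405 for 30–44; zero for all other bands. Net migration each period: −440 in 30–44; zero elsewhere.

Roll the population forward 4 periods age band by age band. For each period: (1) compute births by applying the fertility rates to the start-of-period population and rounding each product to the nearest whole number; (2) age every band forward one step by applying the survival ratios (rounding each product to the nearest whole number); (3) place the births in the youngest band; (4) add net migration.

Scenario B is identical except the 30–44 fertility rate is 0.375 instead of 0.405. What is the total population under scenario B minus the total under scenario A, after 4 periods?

Let group 1 be 0–14 through group 4 = 45+.
[period 1]
Births: 6450 × 0.405 = 2612
Group 2: 4250 × 0.96 = 4080
Group 3: 2950 × 0.978 = 2885
Group 4: 6450 × 0.936 + 5500 × 0.518 = 6037 + 2849 = 8886
Net migration: Group 3 − 440 → 2445
Population now: 0–14=2612, 15–29=4080, 30–44=2445, 45+=8886
[period 2]
Births: 2445 × 0.405 = 990
Group 2: 2612 × 0.96 = 2508
Group 3: 4080 × 0.978 = 3990
Group 4: 2445 × 0.936 + 8886 × 0.518 = 2289 + 4603 = 6892
Net migration: Group 3 − 440 → 3550
Population now: 0–14=990, 15–29=2508, 30–44=3550, 45+=6892
[period 3]
Births: 3550 × 0.405 = 1438
Group 2: 990 × 0.96 = 950
Group 3: 2508 × 0.978 = 2453
Group 4: 3550 × 0.936 + 6892 × 0.518 = 3323 + 3570 = 6893
Net migration: Group 3 − 440 → 2013
Population now: 0–14=1438, 15–29=950, 30–44=2013, 45+=6893
[period 4]
Births: 2013 × 0.405 = 815
Group 2: 1438 × 0.96 = 1380
Group 3: 950 × 0.978 = 929
Group 4: 2013 × 0.936 + 6893 × 0.518 = 1884 + 3571 = 5455
Net migration: Group 3 − 440 → 489
Population now: 0–14=815, 15–29=1380, 30–44=489, 45+=5455
Scenario A total after 4 periods: 8139
Scenario B projection —
[period 1]
Births: 6450 × 0.375 = 2419
Group 2: 4250 × 0.96 = 4080
Group 3: 2950 × 0.978 = 2885
Group 4: 6450 × 0.936 + 5500 × 0.518 = 6037 + 2849 = 8886
Net migration: Group 3 − 440 → 2445
Population now: 0–14=2419, 15–29=4080, 30–44=2445, 45+=8886
[period 2]
Births: 2445 × 0.375 = 917
Group 2: 2419 × 0.96 = 2322
Group 3: 4080 × 0.978 = 3990
Group 4: 2445 × 0.936 + 8886 × 0.518 = 2289 + 4603 = 6892
Net migration: Group 3 − 440 → 3550
Population now: 0–14=917, 15–29=2322, 30–44=3550, 45+=6892
[period 3]
Births: 3550 × 0.375 = 1331
Group 2: 917 × 0.96 = 880
Group 3: 2322 × 0.978 = 2271
Group 4: 3550 × 0.936 + 6892 × 0.518 = 3323 + 3570 = 6893
Net migration: Group 3 − 440 → 1831
Population now: 0–14=1331, 15–29=880, 30–44=1831, 45+=6893
[period 4]
Births: 1831 × 0.375 = 687
Group 2: 1331 × 0.96 = 1278
Group 3: 880 × 0.978 = 861
Group 4: 1831 × 0.936 + 6893 × 0.518 = 1714 + 3571 = 5285
Net migration: Group 3 − 440 → 421
Population now: 0–14=687, 15–29=1278, 30–44=421, 45+=5285
Scenario B total after 4 periods: 7671
Difference B − A = 7671 − 8139 = -468

-468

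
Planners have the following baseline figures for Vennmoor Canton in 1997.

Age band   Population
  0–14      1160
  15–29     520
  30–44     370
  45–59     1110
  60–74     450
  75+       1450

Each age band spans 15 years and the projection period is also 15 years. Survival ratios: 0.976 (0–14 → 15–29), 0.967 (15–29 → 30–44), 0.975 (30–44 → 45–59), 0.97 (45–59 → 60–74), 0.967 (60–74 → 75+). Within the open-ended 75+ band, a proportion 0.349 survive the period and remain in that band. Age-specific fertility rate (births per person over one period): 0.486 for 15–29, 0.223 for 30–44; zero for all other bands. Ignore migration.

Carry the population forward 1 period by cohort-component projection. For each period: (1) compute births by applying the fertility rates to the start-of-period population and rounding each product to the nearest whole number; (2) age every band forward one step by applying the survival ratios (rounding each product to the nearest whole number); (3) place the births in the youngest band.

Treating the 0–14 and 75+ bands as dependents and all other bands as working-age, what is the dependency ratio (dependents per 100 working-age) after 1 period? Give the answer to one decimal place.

41.6

Period 1.
Births: 520 × 0.486 = 253  |  370 × 0.223 = 83 — total 336
15–29: 1160 × 0.976 = 1132
30–44: 520 × 0.967 = 503
45–59: 370 × 0.975 = 361
60–74: 1110 × 0.97 = 1077
75+: 450 × 0.967 + 1450 × 0.349 = 435 + 506 = 941
→ [336, 1132, 503, 361, 1077, 941]
Dependents (band 0–14 + band 75+) = 336 + 941 = 1277; working-age = 3073; ratio = 1277/3073 × 100 = 41.6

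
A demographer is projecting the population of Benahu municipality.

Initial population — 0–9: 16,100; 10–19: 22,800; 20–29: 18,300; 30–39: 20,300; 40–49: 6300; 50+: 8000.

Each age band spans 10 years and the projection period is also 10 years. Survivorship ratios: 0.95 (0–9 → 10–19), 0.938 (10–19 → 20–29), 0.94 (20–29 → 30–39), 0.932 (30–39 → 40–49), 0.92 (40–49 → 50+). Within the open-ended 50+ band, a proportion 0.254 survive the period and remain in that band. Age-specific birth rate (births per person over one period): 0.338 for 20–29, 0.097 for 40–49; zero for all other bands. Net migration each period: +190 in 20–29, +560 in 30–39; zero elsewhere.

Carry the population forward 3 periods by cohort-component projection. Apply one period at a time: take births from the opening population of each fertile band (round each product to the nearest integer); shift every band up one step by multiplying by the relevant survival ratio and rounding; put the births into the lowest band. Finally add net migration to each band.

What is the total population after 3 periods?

[period 1]
Births: 18300 * 0.338 = 6185, 6300 * 0.097 = 611 ⇒ total 6796
10–19: 16100 * 0.95 = 15295
20–29: 22800 * 0.938 = 21386
30–39: 18300 * 0.94 = 17202
40–49: 20300 * 0.932 = 18920
50+: 6300 * 0.92 + 8000 * 0.254 = 5796 + 2032 = 7828
Net migration: 20–29 + 190 → 21576; 30–39 + 560 → 17762
Giving 6796 / 15295 / 21576 / 17762 / 18920 / 7828.
[period 2]
Births: 21576 * 0.338 = 7293, 18920 * 0.097 = 1835 ⇒ total 9128
10–19: 6796 * 0.95 = 6456
20–29: 15295 * 0.938 = 14347
30–39: 21576 * 0.94 = 20281
40–49: 17762 * 0.932 = 16554
50+: 18920 * 0.92 + 7828 * 0.254 = 17406 + 1988 = 19394
Net migration: 20–29 + 190 → 14537; 30–39 + 560 → 20841
Giving 9128 / 6456 / 14537 / 20841 / 16554 / 19394.
[period 3]
Births: 14537 * 0.338 = 4914, 16554 * 0.097 = 1606 ⇒ total 6520
10–19: 9128 * 0.95 = 8672
20–29: 6456 * 0.938 = 6056
30–39: 14537 * 0.94 = 13665
40–49: 20841 * 0.932 = 19424
50+: 16554 * 0.92 + 19394 * 0.254 = 15230 + 4926 = 20156
Net migration: 20–29 + 190 → 6246; 30–39 + 560 → 14225
Giving 6520 / 8672 / 6246 / 14225 / 19424 / 20156.
Total after period 3: 6520 + 8672 + 6246 + 14225 + 19424 + 20156 = 75243

75243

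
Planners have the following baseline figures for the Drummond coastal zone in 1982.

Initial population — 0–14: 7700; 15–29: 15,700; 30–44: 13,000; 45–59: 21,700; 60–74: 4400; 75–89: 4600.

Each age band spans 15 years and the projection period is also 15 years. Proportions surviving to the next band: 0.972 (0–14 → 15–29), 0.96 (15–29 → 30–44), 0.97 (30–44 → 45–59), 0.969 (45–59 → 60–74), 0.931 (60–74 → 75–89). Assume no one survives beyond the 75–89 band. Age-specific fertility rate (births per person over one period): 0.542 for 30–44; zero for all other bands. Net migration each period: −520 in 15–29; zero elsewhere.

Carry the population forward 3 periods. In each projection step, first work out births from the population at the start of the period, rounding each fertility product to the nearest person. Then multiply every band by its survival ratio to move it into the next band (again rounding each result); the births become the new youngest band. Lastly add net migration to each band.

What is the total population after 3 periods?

After projecting period 1:
Births: 13000 × 0.542 = 7046
15–29: 7700 × 0.972 = 7484
30–44: 15700 × 0.96 = 15072
45–59: 13000 × 0.97 = 12610
60–74: 21700 × 0.969 = 21027
75–89: 4400 × 0.931 = 4096
Net migration: 15–29 − 520 → 6964
→ [7046, 6964, 15072, 12610, 21027, 4096]
After projecting period 2:
Births: 15072 × 0.542 = 8169
15–29: 7046 × 0.972 = 6849
30–44: 6964 × 0.96 = 6685
45–59: 15072 × 0.97 = 14620
60–74: 12610 × 0.969 = 12219
75–89: 21027 × 0.931 = 19576
Net migration: 15–29 − 520 → 6329
→ [8169, 6329, 6685, 14620, 12219, 19576]
After projecting period 3:
Births: 6685 × 0.542 = 3623
15–29: 8169 × 0.972 = 7940
30–44: 6329 × 0.96 = 6076
45–59: 6685 × 0.97 = 6484
60–74: 14620 × 0.969 = 14167
75–89: 12219 × 0.931 = 11376
Net migration: 15–29 − 520 → 7420
→ [3623, 7420, 6076, 6484, 14167, 11376]
Total after period 3: 3623 + 7420 + 6076 + 6484 + 14167 + 11376 = 49146

49146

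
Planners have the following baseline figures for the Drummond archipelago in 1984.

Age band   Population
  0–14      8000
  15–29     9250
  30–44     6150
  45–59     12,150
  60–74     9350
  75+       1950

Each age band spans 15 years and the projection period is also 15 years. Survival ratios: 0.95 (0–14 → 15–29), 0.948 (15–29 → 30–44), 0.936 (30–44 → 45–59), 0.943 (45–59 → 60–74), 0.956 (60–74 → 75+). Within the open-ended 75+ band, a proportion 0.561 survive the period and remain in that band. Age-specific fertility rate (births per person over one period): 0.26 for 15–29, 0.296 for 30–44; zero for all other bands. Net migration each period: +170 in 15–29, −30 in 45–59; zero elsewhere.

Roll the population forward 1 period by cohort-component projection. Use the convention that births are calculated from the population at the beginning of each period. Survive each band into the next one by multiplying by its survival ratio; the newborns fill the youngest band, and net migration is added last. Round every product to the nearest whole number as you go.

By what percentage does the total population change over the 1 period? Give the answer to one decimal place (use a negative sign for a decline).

2.4

Period 1:
Births: 9250 × 0.26 = 2405 ; 6150 × 0.296 = 1820 → total 4225
15–29: 8000 × 0.95 = 7600
30–44: 9250 × 0.948 = 8769
45–59: 6150 × 0.936 = 5756
60–74: 12150 × 0.943 = 11457
75+: 9350 × 0.956 + 1950 × 0.561 = 8939 + 1094 = 10033
Net migration: 15–29 + 170 → 7770; 45–59 − 30 → 5726
Population now: 0–14=4225, 15–29=7770, 30–44=8769, 45–59=5726, 60–74=11457, 75+=10033
Total: 46850 → 47980; change = 1130; percentage change = 2.4%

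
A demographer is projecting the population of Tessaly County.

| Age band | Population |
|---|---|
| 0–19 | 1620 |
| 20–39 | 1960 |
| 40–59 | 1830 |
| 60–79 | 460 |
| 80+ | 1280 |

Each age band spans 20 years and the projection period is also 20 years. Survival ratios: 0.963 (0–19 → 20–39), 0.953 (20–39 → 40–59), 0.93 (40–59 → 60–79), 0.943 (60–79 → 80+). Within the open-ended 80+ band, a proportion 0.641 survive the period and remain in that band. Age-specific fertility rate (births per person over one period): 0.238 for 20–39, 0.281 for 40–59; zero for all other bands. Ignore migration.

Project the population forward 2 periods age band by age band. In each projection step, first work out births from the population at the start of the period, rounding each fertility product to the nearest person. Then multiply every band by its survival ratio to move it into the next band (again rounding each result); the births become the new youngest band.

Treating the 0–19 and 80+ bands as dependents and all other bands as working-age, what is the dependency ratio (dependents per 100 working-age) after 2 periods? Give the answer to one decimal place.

(Bands numbered youngest = 1 to oldest = 5.)
— Period 1 —
Births: 1960 * 0.238 = 466, 1830 * 0.281 = 514 → 980
Band 2: 1620 * 0.963 = 1560
Band 3: 1960 * 0.953 = 1868
Band 4: 1830 * 0.93 = 1702
Band 5: 460 * 0.943 + 1280 * 0.641 = 434 + 820 = 1254
Giving 980 / 1560 / 1868 / 1702 / 1254.
— Period 2 —
Births: 1560 * 0.238 = 371, 1868 * 0.281 = 525 → 896
Band 2: 980 * 0.963 = 944
Band 3: 1560 * 0.953 = 1487
Band 4: 1868 * 0.93 = 1737
Band 5: 1702 * 0.943 + 1254 * 0.641 = 1605 + 804 = 2409
Giving 896 / 944 / 1487 / 1737 / 2409.
Dependents (band 0–19 + band 80+) = 896 + 2409 = 3305; working-age = 4168; ratio = 3305/4168 × 100 = 79.3

79.3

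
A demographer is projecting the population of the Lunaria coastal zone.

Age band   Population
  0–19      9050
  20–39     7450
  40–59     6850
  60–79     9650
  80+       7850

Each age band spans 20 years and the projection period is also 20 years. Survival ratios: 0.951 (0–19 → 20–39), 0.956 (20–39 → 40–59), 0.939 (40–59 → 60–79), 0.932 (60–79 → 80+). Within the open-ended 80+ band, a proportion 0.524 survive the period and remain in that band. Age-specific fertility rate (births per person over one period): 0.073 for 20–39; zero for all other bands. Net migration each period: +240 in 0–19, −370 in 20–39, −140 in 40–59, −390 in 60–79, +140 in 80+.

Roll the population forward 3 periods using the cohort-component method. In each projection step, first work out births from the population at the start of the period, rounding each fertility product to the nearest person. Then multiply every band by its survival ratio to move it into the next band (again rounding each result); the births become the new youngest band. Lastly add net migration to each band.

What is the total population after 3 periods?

20337

Let band 1 be 0–19 through band 5 = 80+.
Period 1.
Births: 7450 × 0.073 = 544
Band 2: 9050 × 0.951 = 8607
Band 3: 7450 × 0.956 = 7122
Band 4: 6850 × 0.939 = 6432
Band 5: 9650 × 0.932 + 7850 × 0.524 = 8994 + 4113 = 13107
Net migration: Band 1 + 240 → 784; Band 2 − 370 → 8237; Band 3 − 140 → 6982; Band 4 − 390 → 6042; Band 5 + 140 → 13247
Population now: 0–19=784, 20–39=8237, 40–59=6982, 60–79=6042, 80+=13247
Period 2.
Births: 8237 × 0.073 = 601
Band 2: 784 × 0.951 = 746
Band 3: 8237 × 0.956 = 7875
Band 4: 6982 × 0.939 = 6556
Band 5: 6042 × 0.932 + 13247 × 0.524 = 5631 + 6941 = 12572
Net migration: Band 1 + 240 → 841; Band 2 − 370 → 376; Band 3 − 140 → 7735; Band 4 − 390 → 6166; Band 5 + 140 → 12712
Population now: 0–19=841, 20–39=376, 40–59=7735, 60–79=6166, 80+=12712
Period 3.
Births: 376 × 0.073 = 27
Band 2: 841 × 0.951 = 800
Band 3: 376 × 0.956 = 359
Band 4: 7735 × 0.939 = 7263
Band 5: 6166 × 0.932 + 12712 × 0.524 = 5747 + 6661 = 12408
Net migration: Band 1 + 240 → 267; Band 2 − 370 → 430; Band 3 − 140 → 219; Band 4 − 390 → 6873; Band 5 + 140 → 12548
Population now: 0–19=267, 20–39=430, 40–59=219, 60–79=6873, 80+=12548
Total after period 3: 267 + 430 + 219 + 6873 + 12548 = 20337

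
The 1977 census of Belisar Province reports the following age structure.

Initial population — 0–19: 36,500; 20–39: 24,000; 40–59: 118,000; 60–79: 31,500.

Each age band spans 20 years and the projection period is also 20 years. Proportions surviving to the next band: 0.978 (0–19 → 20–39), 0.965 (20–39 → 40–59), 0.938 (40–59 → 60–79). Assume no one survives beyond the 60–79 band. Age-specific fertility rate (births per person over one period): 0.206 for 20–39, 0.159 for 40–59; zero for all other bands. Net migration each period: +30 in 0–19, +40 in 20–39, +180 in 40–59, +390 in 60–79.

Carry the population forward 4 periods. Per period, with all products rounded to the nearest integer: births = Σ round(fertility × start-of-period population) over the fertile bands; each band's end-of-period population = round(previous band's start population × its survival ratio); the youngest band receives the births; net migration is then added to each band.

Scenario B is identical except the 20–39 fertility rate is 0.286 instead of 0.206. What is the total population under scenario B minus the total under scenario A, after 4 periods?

— Period 1 —
Births: 24000 × 0.206 = 4944 ; 118000 × 0.159 = 18762 → 23706
20–39: 36500 × 0.978 = 35697
40–59: 24000 × 0.965 = 23160
60–79: 118000 × 0.938 = 110684
Net migration: 0–19 + 30 → 23736; 20–39 + 40 → 35737; 40–59 + 180 → 23340; 60–79 + 390 → 111074
Giving 23736 / 35737 / 23340 / 111074.
— Period 2 —
Births: 35737 × 0.206 = 7362 ; 23340 × 0.159 = 3711 → 11073
20–39: 23736 × 0.978 = 23214
40–59: 35737 × 0.965 = 34486
60–79: 23340 × 0.938 = 21893
Net migration: 0–19 + 30 → 11103; 20–39 + 40 → 23254; 40–59 + 180 → 34666; 60–79 + 390 → 22283
Giving 11103 / 23254 / 34666 / 22283.
— Period 3 —
Births: 23254 × 0.206 = 4790 ; 34666 × 0.159 = 5512 → 10302
20–39: 11103 × 0.978 = 10859
40–59: 23254 × 0.965 = 22440
60–79: 34666 × 0.938 = 32517
Net migration: 0–19 + 30 → 10332; 20–39 + 40 → 10899; 40–59 + 180 → 22620; 60–79 + 390 → 32907
Giving 10332 / 10899 / 22620 / 32907.
— Period 4 —
Births: 10899 × 0.206 = 2245 ; 22620 × 0.159 = 3597 → 5842
20–39: 10332 × 0.978 = 10105
40–59: 10899 × 0.965 = 10518
60–79: 22620 × 0.938 = 21218
Net migration: 0–19 + 30 → 5872; 20–39 + 40 → 10145; 40–59 + 180 → 10698; 60–79 + 390 → 21608
Giving 5872 / 10145 / 10698 / 21608.
Scenario A total after 4 periods: 48323
Scenario B projection —
— Period 1 —
Births: 24000 × 0.286 = 6864 ; 118000 × 0.159 = 18762 → 25626
20–39: 36500 × 0.978 = 35697
40–59: 24000 × 0.965 = 23160
60–79: 118000 × 0.938 = 110684
Net migration: 0–19 + 30 → 25656; 20–39 + 40 → 35737; 40–59 + 180 → 23340; 60–79 + 390 → 111074
Giving 25656 / 35737 / 23340 / 111074.
— Period 2 —
Births: 35737 × 0.286 = 10221 ; 23340 × 0.159 = 3711 → 13932
20–39: 25656 × 0.978 = 25092
40–59: 35737 × 0.965 = 34486
60–79: 23340 × 0.938 = 21893
Net migration: 0–19 + 30 → 13962; 20–39 + 40 → 25132; 40–59 + 180 → 34666; 60–79 + 390 → 22283
Giving 13962 / 25132 / 34666 / 22283.
— Period 3 —
Births: 25132 × 0.286 = 7188 ; 34666 × 0.159 = 5512 → 12700
20–39: 13962 × 0.978 = 13655
40–59: 25132 × 0.965 = 24252
60–79: 34666 × 0.938 = 32517
Net migration: 0–19 + 30 → 12730; 20–39 + 40 → 13695; 40–59 + 180 → 24432; 60–79 + 390 → 32907
Giving 12730 / 13695 / 24432 / 32907.
— Period 4 —
Births: 13695 × 0.286 = 3917 ; 24432 × 0.159 = 3885 → 7802
20–39: 12730 × 0.978 = 12450
40–59: 13695 × 0.965 = 13216
60–79: 24432 × 0.938 = 22917
Net migration: 0–19 + 30 → 7832; 20–39 + 40 → 12490; 40–59 + 180 → 13396; 60–79 + 390 → 23307
Giving 7832 / 12490 / 13396 / 23307.
Scenario B total after 4 periods: 57025
Difference B − A = 57025 − 48323 = 8702

8702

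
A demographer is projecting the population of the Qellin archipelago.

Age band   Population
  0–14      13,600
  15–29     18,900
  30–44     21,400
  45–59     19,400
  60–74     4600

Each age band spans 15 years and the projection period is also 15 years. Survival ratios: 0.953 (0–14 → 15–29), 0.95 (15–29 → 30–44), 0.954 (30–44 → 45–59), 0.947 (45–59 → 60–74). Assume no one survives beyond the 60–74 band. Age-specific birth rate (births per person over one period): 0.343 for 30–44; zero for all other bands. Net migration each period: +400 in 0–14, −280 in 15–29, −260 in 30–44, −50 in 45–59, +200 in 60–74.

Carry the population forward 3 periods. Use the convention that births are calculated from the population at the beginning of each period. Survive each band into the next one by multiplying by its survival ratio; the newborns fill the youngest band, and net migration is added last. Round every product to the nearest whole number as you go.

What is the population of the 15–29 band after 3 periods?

Call the bands 1 to 5, youngest first.
After projecting period 1:
Births: 21400 × 0.343 = 7340
Band 2: 13600 × 0.953 = 12961
Band 3: 18900 × 0.95 = 17955
Band 4: 21400 × 0.954 = 20416
Band 5: 19400 × 0.947 = 18372
Net migration: Band 1 + 400 → 7740; Band 2 − 280 → 12681; Band 3 − 260 → 17695; Band 4 − 50 → 20366; Band 5 + 200 → 18572
Giving 7740 / 12681 / 17695 / 20366 / 18572.
After projecting period 2:
Births: 17695 × 0.343 = 6069
Band 2: 7740 × 0.953 = 7376
Band 3: 12681 × 0.95 = 12047
Band 4: 17695 × 0.954 = 16881
Band 5: 20366 × 0.947 = 19287
Net migration: Band 1 + 400 → 6469; Band 2 − 280 → 7096; Band 3 − 260 → 11787; Band 4 − 50 → 16831; Band 5 + 200 → 19487
Giving 6469 / 7096 / 11787 / 16831 / 19487.
After projecting period 3:
Births: 11787 × 0.343 = 4043
Band 2: 6469 × 0.953 = 6165
Band 3: 7096 × 0.95 = 6741
Band 4: 11787 × 0.954 = 11245
Band 5: 16831 × 0.947 = 15939
Net migration: Band 1 + 400 → 4443; Band 2 − 280 → 5885; Band 3 − 260 → 6481; Band 4 − 50 → 11195; Band 5 + 200 → 16139
Giving 4443 / 5885 / 6481 / 11195 / 16139.

5885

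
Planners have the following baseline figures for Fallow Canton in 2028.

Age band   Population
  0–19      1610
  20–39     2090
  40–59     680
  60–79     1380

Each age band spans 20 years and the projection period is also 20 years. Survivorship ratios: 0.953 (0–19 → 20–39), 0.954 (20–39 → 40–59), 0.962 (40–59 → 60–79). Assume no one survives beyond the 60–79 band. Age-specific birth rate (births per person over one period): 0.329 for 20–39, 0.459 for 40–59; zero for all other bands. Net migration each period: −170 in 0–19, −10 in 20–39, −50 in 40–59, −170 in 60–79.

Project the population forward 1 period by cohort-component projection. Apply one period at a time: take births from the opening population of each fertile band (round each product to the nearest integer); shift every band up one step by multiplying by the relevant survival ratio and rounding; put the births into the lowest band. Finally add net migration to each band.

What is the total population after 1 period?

Numbering the groups 1..4 from youngest to oldest:
Period 1:
Births: 2090 * 0.329 = 688 ; 680 * 0.459 = 312 → 1000
Group 2: 1610 * 0.953 = 1534
Group 3: 2090 * 0.954 = 1994
Group 4: 680 * 0.962 = 654
Net migration: Group 1 − 170 → 830; Group 2 − 10 → 1524; Group 3 − 50 → 1944; Group 4 − 170 → 484
Population now: 0–19=830, 20–39=1524, 40–59=1944, 60–79=484
Total after period 1: 830 + 1524 + 1944 + 484 = 4782

4782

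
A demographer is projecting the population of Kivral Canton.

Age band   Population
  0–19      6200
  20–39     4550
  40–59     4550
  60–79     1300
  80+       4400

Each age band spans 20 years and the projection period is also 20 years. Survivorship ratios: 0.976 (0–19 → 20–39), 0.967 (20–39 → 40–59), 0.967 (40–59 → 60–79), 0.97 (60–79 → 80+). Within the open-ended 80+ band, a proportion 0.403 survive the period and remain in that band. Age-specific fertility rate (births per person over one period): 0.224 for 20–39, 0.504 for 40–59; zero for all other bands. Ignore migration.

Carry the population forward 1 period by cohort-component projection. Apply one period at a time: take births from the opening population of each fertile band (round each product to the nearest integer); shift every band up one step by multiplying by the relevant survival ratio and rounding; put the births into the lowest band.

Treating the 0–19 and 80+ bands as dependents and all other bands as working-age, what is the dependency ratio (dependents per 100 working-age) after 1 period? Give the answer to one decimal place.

Call the bands 1 to 5, youngest first.
[period 1]
Births: 4550 × 0.224 = 1019  |  4550 × 0.504 = 2293 ⇒ total 3312
Band 2: 6200 × 0.976 = 6051
Band 3: 4550 × 0.967 = 4400
Band 4: 4550 × 0.967 = 4400
Band 5: 1300 × 0.97 + 4400 × 0.403 = 1261 + 1773 = 3034
→ [3312, 6051, 4400, 4400, 3034]
Dependents (band 0–19 + band 80+) = 3312 + 3034 = 6346; working-age = 14851; ratio = 6346/14851 × 100 = 42.7

42.7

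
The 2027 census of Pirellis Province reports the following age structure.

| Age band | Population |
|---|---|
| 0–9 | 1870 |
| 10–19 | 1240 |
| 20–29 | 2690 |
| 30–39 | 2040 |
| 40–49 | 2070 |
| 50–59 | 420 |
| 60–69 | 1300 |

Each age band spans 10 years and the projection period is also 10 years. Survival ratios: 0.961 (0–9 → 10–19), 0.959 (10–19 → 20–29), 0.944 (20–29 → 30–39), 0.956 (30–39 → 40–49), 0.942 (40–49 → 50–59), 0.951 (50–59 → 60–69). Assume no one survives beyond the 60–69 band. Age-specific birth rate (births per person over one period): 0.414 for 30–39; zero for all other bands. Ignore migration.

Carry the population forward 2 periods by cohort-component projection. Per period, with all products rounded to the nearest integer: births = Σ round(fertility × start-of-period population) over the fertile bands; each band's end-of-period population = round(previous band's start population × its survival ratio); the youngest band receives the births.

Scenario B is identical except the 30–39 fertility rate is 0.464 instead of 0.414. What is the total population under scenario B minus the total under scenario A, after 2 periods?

Period 1.
Births: 2040 × 0.414 = 845
10–19: 1870 × 0.961 = 1797
20–29: 1240 × 0.959 = 1189
30–39: 2690 × 0.944 = 2539
40–49: 2040 × 0.956 = 1950
50–59: 2070 × 0.942 = 1950
60–69: 420 × 0.951 = 399
End of period: [845, 1797, 1189, 2539, 1950, 1950, 399]
Period 2.
Births: 2539 × 0.414 = 1051
10–19: 845 × 0.961 = 812
20–29: 1797 × 0.959 = 1723
30–39: 1189 × 0.944 = 1122
40–49: 2539 × 0.956 = 2427
50–59: 1950 × 0.942 = 1837
60–69: 1950 × 0.951 = 1854
End of period: [1051, 812, 1723, 1122, 2427, 1837, 1854]
Scenario A total after 2 periods: 10826
Scenario B projection —
Period 1.
Births: 2040 × 0.464 = 947
10–19: 1870 × 0.961 = 1797
20–29: 1240 × 0.959 = 1189
30–39: 2690 × 0.944 = 2539
40–49: 2040 × 0.956 = 1950
50–59: 2070 × 0.942 = 1950
60–69: 420 × 0.951 = 399
End of period: [947, 1797, 1189, 2539, 1950, 1950, 399]
Period 2.
Births: 2539 × 0.464 = 1178
10–19: 947 × 0.961 = 910
20–29: 1797 × 0.959 = 1723
30–39: 1189 × 0.944 = 1122
40–49: 2539 × 0.956 = 2427
50–59: 1950 × 0.942 = 1837
60–69: 1950 × 0.951 = 1854
End of period: [1178, 910, 1723, 1122, 2427, 1837, 1854]
Scenario B total after 2 periods: 11051
Difference B − A = 11051 − 10826 = 225

225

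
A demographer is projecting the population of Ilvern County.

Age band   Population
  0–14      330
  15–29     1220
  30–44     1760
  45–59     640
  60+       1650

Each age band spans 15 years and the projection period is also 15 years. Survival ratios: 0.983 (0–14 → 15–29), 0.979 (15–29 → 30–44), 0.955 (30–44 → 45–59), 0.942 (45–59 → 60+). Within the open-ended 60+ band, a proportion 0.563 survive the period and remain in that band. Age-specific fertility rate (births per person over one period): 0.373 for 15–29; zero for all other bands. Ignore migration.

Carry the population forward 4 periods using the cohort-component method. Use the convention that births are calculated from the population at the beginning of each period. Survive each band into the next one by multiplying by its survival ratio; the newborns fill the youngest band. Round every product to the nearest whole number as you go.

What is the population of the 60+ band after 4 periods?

Call the bands 1 to 5, youngest first.
Period 1:
Births: 1220 × 0.373 = 455
Band 2: 330 × 0.983 = 324
Band 3: 1220 × 0.979 = 1194
Band 4: 1760 × 0.955 = 1681
Band 5: 640 × 0.942 + 1650 × 0.563 = 603 + 929 = 1532
Giving 455 / 324 / 1194 / 1681 / 1532.
Period 2:
Births: 324 × 0.373 = 121
Band 2: 455 × 0.983 = 447
Band 3: 324 × 0.979 = 317
Band 4: 1194 × 0.955 = 1140
Band 5: 1681 × 0.942 + 1532 × 0.563 = 1584 + 863 = 2447
Giving 121 / 447 / 317 / 1140 / 2447.
Period 3:
Births: 447 × 0.373 = 167
Band 2: 121 × 0.983 = 119
Band 3: 447 × 0.979 = 438
Band 4: 317 × 0.955 = 303
Band 5: 1140 × 0.942 + 2447 × 0.563 = 1074 + 1378 = 2452
Giving 167 / 119 / 438 / 303 / 2452.
Period 4:
Births: 119 × 0.373 = 44
Band 2: 167 × 0.983 = 164
Band 3: 119 × 0.979 = 117
Band 4: 438 × 0.955 = 418
Band 5: 303 × 0.942 + 2452 × 0.563 = 285 + 1380 = 1665
Giving 44 / 164 / 117 / 418 / 1665.

1665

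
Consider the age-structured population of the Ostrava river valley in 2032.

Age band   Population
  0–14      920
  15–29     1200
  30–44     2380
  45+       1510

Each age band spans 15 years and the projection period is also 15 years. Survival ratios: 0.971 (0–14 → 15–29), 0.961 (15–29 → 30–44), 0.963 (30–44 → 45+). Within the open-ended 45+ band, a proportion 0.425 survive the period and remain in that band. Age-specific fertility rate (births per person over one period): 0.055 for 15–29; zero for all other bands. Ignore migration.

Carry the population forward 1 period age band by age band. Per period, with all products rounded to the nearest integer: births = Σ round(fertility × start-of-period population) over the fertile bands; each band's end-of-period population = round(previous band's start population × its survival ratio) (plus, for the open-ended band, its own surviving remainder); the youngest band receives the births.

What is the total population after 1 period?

(Groups numbered youngest = 1 to oldest = 4.)
Period 1:
Births: 1200 * 0.055 = 66
Group 2: 920 * 0.971 = 893
Group 3: 1200 * 0.961 = 1153
Group 4: 2380 * 0.963 + 1510 * 0.425 = 2292 + 642 = 2934
Population now: 0–14=66, 15–29=893, 30–44=1153, 45+=2934
Total after period 1: 66 + 893 + 1153 + 2934 = 5046

5046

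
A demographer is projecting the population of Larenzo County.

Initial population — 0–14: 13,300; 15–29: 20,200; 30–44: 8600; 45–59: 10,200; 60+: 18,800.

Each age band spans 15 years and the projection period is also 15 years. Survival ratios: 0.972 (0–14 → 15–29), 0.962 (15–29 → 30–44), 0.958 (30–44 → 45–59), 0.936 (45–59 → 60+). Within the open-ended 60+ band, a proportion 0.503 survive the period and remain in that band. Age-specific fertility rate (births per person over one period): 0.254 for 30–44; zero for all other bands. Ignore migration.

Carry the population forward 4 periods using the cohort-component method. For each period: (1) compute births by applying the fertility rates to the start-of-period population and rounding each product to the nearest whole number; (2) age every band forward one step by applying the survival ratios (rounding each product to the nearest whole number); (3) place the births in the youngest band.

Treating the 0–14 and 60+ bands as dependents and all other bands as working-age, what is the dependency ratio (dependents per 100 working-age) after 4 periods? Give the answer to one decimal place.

257.2

Period 1:
Births: 8600 * 0.254 = 2184
15–29: 13300 * 0.972 = 12928
30–44: 20200 * 0.962 = 19432
45–59: 8600 * 0.958 = 8239
60+: 10200 * 0.936 + 18800 * 0.503 = 9547 + 9456 = 19003
→ [2184, 12928, 19432, 8239, 19003]
Period 2:
Births: 19432 * 0.254 = 4936
15–29: 2184 * 0.972 = 2123
30–44: 12928 * 0.962 = 12437
45–59: 19432 * 0.958 = 18616
60+: 8239 * 0.936 + 19003 * 0.503 = 7712 + 9559 = 17271
→ [4936, 2123, 12437, 18616, 17271]
Period 3:
Births: 12437 * 0.254 = 3159
15–29: 4936 * 0.972 = 4798
30–44: 2123 * 0.962 = 2042
45–59: 12437 * 0.958 = 11915
60+: 18616 * 0.936 + 17271 * 0.503 = 17425 + 8687 = 26112
→ [3159, 4798, 2042, 11915, 26112]
Period 4:
Births: 2042 * 0.254 = 519
15–29: 3159 * 0.972 = 3071
30–44: 4798 * 0.962 = 4616
45–59: 2042 * 0.958 = 1956
60+: 11915 * 0.936 + 26112 * 0.503 = 11152 + 13134 = 24286
→ [519, 3071, 4616, 1956, 24286]
Dependents (band 0–14 + band 60+) = 519 + 24286 = 24805; working-age = 9643; ratio = 24805/9643 × 100 = 257.2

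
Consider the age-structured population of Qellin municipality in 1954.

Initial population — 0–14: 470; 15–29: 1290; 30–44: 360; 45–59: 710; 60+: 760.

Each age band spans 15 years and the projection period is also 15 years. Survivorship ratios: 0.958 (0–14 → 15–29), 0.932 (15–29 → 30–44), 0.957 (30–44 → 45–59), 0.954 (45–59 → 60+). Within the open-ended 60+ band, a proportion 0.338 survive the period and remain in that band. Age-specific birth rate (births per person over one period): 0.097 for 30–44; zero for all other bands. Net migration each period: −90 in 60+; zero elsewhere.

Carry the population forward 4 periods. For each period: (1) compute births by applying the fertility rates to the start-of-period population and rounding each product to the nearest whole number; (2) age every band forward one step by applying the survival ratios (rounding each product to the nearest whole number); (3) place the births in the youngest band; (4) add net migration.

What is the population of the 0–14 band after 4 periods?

3

(Groups numbered youngest = 1 to oldest = 5.)
[period 1]
Births: 360 × 0.097 = 35
Group 2: 470 × 0.958 = 450
Group 3: 1290 × 0.932 = 1202
Group 4: 360 × 0.957 = 345
Group 5: 710 × 0.954 + 760 × 0.338 = 677 + 257 = 934
Net migration: Group 5 − 90 → 844
Population now: 0–14=35, 15–29=450, 30–44=1202, 45–59=345, 60+=844
[period 2]
Births: 1202 × 0.097 = 117
Group 2: 35 × 0.958 = 34
Group 3: 450 × 0.932 = 419
Group 4: 1202 × 0.957 = 1150
Group 5: 345 × 0.954 + 844 × 0.338 = 329 + 285 = 614
Net migration: Group 5 − 90 → 524
Population now: 0–14=117, 15–29=34, 30–44=419, 45–59=1150, 60+=524
[period 3]
Births: 419 × 0.097 = 41
Group 2: 117 × 0.958 = 112
Group 3: 34 × 0.932 = 32
Group 4: 419 × 0.957 = 401
Group 5: 1150 × 0.954 + 524 × 0.338 = 1097 + 177 = 1274
Net migration: Group 5 − 90 → 1184
Population now: 0–14=41, 15–29=112, 30–44=32, 45–59=401, 60+=1184
[period 4]
Births: 32 × 0.097 = 3
Group 2: 41 × 0.958 = 39
Group 3: 112 × 0.932 = 104
Group 4: 32 × 0.957 = 31
Group 5: 401 × 0.954 + 1184 × 0.338 = 383 + 400 = 783
Net migration: Group 5 − 90 → 693
Population now: 0–14=3, 15–29=39, 30–44=104, 45–59=31, 60+=693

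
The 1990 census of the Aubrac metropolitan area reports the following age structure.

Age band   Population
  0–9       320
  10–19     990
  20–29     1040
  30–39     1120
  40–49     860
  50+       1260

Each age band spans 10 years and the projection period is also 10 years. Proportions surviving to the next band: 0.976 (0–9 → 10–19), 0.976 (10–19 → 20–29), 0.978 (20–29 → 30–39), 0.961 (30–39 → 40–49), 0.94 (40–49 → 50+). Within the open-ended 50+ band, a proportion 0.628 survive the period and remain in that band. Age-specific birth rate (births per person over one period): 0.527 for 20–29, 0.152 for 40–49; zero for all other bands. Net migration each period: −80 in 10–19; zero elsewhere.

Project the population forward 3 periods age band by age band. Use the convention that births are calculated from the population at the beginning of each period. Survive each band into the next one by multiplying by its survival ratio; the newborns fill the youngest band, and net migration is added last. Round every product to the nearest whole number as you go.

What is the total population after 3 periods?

4726

Period 1:
Births: 1040 × 0.527 = 548  |  860 × 0.152 = 131 — total 679
10–19: 320 × 0.976 = 312
20–29: 990 × 0.976 = 966
30–39: 1040 × 0.978 = 1017
40–49: 1120 × 0.961 = 1076
50+: 860 × 0.94 + 1260 × 0.628 = 808 + 791 = 1599
Net migration: 10–19 − 80 → 232
Giving 679 / 232 / 966 / 1017 / 1076 / 1599.
Period 2:
Births: 966 × 0.527 = 509  |  1076 × 0.152 = 164 — total 673
10–19: 679 × 0.976 = 663
20–29: 232 × 0.976 = 226
30–39: 966 × 0.978 = 945
40–49: 1017 × 0.961 = 977
50+: 1076 × 0.94 + 1599 × 0.628 = 1011 + 1004 = 2015
Net migration: 10–19 − 80 → 583
Giving 673 / 583 / 226 / 945 / 977 / 2015.
Period 3:
Births: 226 × 0.527 = 119  |  977 × 0.152 = 149 — total 268
10–19: 673 × 0.976 = 657
20–29: 583 × 0.976 = 569
30–39: 226 × 0.978 = 221
40–49: 945 × 0.961 = 908
50+: 977 × 0.94 + 2015 × 0.628 = 918 + 1265 = 2183
Net migration: 10–19 − 80 → 577
Giving 268 / 577 / 569 / 221 / 908 / 2183.
Total after period 3: 268 + 577 + 569 + 221 + 908 + 2183 = 4726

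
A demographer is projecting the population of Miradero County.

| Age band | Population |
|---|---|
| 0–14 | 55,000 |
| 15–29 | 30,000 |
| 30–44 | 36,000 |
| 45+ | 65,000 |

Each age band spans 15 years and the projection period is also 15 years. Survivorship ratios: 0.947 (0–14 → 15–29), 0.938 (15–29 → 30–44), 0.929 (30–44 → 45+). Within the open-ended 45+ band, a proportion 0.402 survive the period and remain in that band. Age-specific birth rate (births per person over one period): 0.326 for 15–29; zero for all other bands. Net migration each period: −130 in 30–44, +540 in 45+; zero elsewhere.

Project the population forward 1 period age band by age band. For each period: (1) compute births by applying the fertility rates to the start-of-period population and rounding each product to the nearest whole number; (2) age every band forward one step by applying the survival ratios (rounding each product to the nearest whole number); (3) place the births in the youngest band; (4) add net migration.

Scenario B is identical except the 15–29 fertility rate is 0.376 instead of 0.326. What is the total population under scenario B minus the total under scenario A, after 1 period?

[period 1]
Births: 30000 * 0.326 = 9780
15–29: 55000 * 0.947 = 52085
30–44: 30000 * 0.938 = 28140
45+: 36000 * 0.929 + 65000 * 0.402 = 33444 + 26130 = 59574
Net migration: 30–44 − 130 → 28010; 45+ + 540 → 60114
Population now: 0–14=9780, 15–29=52085, 30–44=28010, 45+=60114
Scenario A total after 1 period: 149989
Scenario B projection —
[period 1]
Births: 30000 * 0.376 = 11280
15–29: 55000 * 0.947 = 52085
30–44: 30000 * 0.938 = 28140
45+: 36000 * 0.929 + 65000 * 0.402 = 33444 + 26130 = 59574
Net migration: 30–44 − 130 → 28010; 45+ + 540 → 60114
Population now: 0–14=11280, 15–29=52085, 30–44=28010, 45+=60114
Scenario B total after 1 period: 151489
Difference B − A = 151489 − 149989 = 1500

1500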